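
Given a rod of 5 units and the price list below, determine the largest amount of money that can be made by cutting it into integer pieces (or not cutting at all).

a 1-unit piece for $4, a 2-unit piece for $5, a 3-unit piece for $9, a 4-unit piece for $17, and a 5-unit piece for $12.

21

Let best[k] be the best obtainable value from length k. For each k, try every first piece i and keep the best of price[i] + best[k−i].
best[1] = 4
best[2] = 8  (first piece 1, then best[1]=4)
best[3] = 12  (first piece 1, then best[2]=8)
best[4] = 17
best[5] = 21  (first piece 1, then best[4]=17)
One optimal cutting: 4 + 1 → $17 + $4 = $21.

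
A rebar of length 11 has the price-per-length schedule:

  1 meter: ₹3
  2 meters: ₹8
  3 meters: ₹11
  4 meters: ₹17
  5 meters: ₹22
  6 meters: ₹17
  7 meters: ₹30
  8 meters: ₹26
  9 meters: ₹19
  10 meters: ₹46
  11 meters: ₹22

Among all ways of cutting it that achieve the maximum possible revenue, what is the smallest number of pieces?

2

Build r[k] bottom-up: r[k] = max over allowed piece i of (p[i] + r[k−i]).
r[1] = 3
r[2] = max(3+3, 8+0) = 8
r[3] = max(3+8, 8+3, 11+0) = 11
r[4] = max(3+11, 8+8, 11+3, 17+0) = 17
r[5] = max(3+17, 8+11, 11+8, 17+3, 22+0) = 22
r[6] = max(3+22, 8+17, 11+11, 17+8, 22+3, 17+0) = 25
r[7] = max(3+25, 8+22, 11+17, …, 17+3, 30+0) = 30
r[8] = max(3+30, 8+25, 11+22, …, 30+3, 26+0) = 34
r[9] = max(3+34, 8+30, 11+25, …, 26+3, 19+0) = 39
r[10] = max(3+39, 8+34, 11+30, …, 19+3, 46+0) = 46
r[11] = max(3+46, 8+39, 11+34, …, 46+3, 22+0) = 49
Maximum revenue is ₹49.
Now minimize piece count subject to staying optimal: for each k, pieces[k] = 1 + min over i with p[i]+r[k−i]=r[k] of pieces[k−i].
pieces[8] = 2
pieces[9] = 2
pieces[10] = 1
pieces[11] = 2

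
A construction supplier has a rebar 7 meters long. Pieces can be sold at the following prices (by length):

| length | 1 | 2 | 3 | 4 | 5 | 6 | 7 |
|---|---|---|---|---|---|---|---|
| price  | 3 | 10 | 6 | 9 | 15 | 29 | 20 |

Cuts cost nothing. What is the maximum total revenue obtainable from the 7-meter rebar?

Let best[k] be the best obtainable value from length k. For each k, try every first piece i and keep the best of price[i] + best[k−i].
best[1] = 3
best[2] = 10
best[3] = 13  (first piece 1, then best[2]=10)
best[4] = 20  (first piece 2, then best[2]=10)
best[5] = 23  (first piece 1, then best[4]=20)
best[6] = 30  (first piece 2, then best[4]=20)
best[7] = 33  (first piece 1, then best[6]=30)
One optimal cutting: 2 + 2 + 2 + 1 → ₹10 + ₹10 + ₹10 + ₹3 = ₹33.

33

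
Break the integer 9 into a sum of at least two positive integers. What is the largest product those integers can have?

27

Define m[k] = max over 1≤i<k of i · max(k−i, m[k−i]); the inner max lets the remainder stay uncut if that's better.
m[2] = 1*max(1,0) = 1*1 = 1
m[3] = max(1*2, 2*1) = 2
m[4] = max(1*3, 2*2, 3*1) = 4
m[5] = max(1*4, 2*3, 3*2, 4*1) = 6
m[6] = max(1*6, 2*4, 3*3, 4*2, 5*1) = 9
m[7] = max(1*9, 2*6, 3*4, 4*3, 5*2, 6*1) = 12
m[8] = max(1*12, 2*9, 3*6, …, 6*2, 7*1) = 18
m[9] = max(1*18, 2*12, 3*9, …, 7*2, 8*1) = 27
One optimal split: 3 + 3 + 3; product 3*3*3 = 27.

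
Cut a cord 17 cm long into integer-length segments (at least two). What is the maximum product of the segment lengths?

486

Define m[k] = max over 1≤i<k of i · max(k−i, m[k−i]); the inner max lets the remainder stay uncut if that's better.
m[2] = 1×max(1,0) = 1×1 = 1
m[3] = max(1×2, 2×1) = 2
m[4] = max(1×3, 2×2, 3×1) = 4
m[5] = max(1×4, 2×3, 3×2, 4×1) = 6
m[6] = max(1×6, 2×4, 3×3, 4×2, 5×1) = 9
m[7] = max(1×9, 2×6, 3×4, 4×3, 5×2, 6×1) = 12
m[8] = max(1×12, 2×9, 3×6, …, 6×2, 7×1) = 18
m[9] = max(1×18, 2×12, 3×9, …, 7×2, 8×1) = 27
m[10] = max(1×27, 2×18, 3×12, …, 8×2, 9×1) = 36
m[11] = max(1×36, 2×27, 3×18, …, 9×2, 10×1) = 54
m[12] = max(1×54, 2×36, 3×27, …, 10×2, 11×1) = 81
m[13] = max(1×81, 2×54, 3×36, …, 11×2, 12×1) = 108
m[14] = max(1×108, 2×81, 3×54, …, 12×2, 13×1) = 162
m[15] = max(1×162, 2×108, 3×81, …, 13×2, 14×1) = 243
m[16] = max(1×243, 2×162, 3×108, …, 14×2, 15×1) = 324
m[17] = max(1×324, 2×243, 3×162, …, 15×2, 16×1) = 486
One optimal split: 3 + 3 + 3 + 3 + 3 + 2; product 3×3×3×3×3×2 = 486.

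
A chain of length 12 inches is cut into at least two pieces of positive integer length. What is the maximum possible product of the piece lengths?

Let m[k] be the best product for length k (with at least one cut). For each first piece i, the rest contributes max(k−i, m[k−i]).
m[2] = 1·max(1,0) = 1·1 = 1
m[3] = 1·max(2,1) = 1·2 = 2
m[4] = 2·max(2,1) = 2·2 = 4
m[5] = 2·max(3,2) = 2·3 = 6
m[6] = 3·max(3,2) = 3·3 = 9
m[7] = 2·max(5,6) = 2·6 = 12
m[8] = 2·max(6,9) = 2·9 = 18
m[9] = 3·max(6,9) = 3·9 = 27
m[10] = 2·max(8,18) = 2·18 = 36
m[11] = 2·max(9,27) = 2·27 = 54
m[12] = 3·max(9,27) = 3·27 = 81
One optimal split: 3 + 3 + 3 + 3; product 3·3·3·3 = 81.

81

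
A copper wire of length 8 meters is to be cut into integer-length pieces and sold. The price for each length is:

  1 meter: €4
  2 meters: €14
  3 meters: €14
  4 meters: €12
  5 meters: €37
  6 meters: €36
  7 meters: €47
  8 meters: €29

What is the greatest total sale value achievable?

Let v[k] be the best obtainable value from length k. For each k, try every first piece i and keep the best of price[i] + v[k−i].
v[1] = 4
v[2] = max(4+4, 14+0) = 14
v[3] = max(4+14, 14+4, 14+0) = 18
v[4] = max(4+18, 14+14, 14+4, 12+0) = 28
v[5] = max(4+28, 14+18, 14+14, 12+4, 37+0) = 37
v[6] = max(4+37, 14+28, 14+18, 12+14, 37+4, 36+0) = 42
v[7] = max(4+42, 14+37, 14+28, …, 36+4, 47+0) = 51
v[8] = max(4+51, 14+42, 14+37, …, 47+4, 29+0) = 56
One optimal cutting: 2 + 2 + 2 + 2 → €14 + €14 + €14 + €14 = €56.

56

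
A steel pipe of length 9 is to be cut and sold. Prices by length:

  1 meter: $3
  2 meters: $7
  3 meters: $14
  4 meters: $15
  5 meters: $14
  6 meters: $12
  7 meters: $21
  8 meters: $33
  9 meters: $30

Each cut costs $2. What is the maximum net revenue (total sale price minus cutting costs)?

38

Consider every possible first cut. net[k] is the best of p[i]+net[k−i] over all sellable i≤k, charging 2 whenever i<k.
net[1] = 3
net[2] = max(3+3-2, 7+0) = 7
net[3] = max(3+7-2, 7+3-2, 14+0) = 14
net[4] = max(3+14-2, 7+7-2, 14+3-2, 15+0) = 15
net[5] = max(3+15-2, 7+14-2, 14+7-2, 15+3-2, 14+0) = 19
net[6] = max(3+19-2, 7+15-2, 14+14-2, 15+7-2, 14+3-2, 12+0) = 26
net[7] = max(3+26-2, 7+19-2, 14+15-2, …, 12+3-2, 21+0) = 27
net[8] = max(3+27-2, 7+26-2, 14+19-2, …, 21+3-2, 33+0) = 33
net[9] = max(3+33-2, 7+27-2, 14+26-2, …, 33+3-2, 30+0) = 38
One optimal plan: pieces 3 + 3 + 3 (2 cuts) → $42 − $4 = $38.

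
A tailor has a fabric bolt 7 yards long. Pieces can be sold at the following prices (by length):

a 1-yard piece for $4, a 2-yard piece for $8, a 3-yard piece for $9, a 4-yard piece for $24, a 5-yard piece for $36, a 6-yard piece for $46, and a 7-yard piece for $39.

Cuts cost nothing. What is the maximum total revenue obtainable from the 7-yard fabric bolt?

Build R[k] bottom-up: R[k] = max over allowed piece i of (p[i] + R[k−i]).
R[1] = 4
R[2] = max(4+4, 8+0) = 8
R[3] = max(4+8, 8+4, 9+0) = 12
R[4] = max(4+12, 8+8, 9+4, 24+0) = 24
R[5] = max(4+24, 8+12, 9+8, 24+4, 36+0) = 36
R[6] = max(4+36, 8+24, 9+12, 24+8, 36+4, 46+0) = 46
R[7] = max(4+46, 8+36, 9+24, …, 46+4, 39+0) = 50
One optimal cutting: 6 + 1 → $46 + $4 = $50.

50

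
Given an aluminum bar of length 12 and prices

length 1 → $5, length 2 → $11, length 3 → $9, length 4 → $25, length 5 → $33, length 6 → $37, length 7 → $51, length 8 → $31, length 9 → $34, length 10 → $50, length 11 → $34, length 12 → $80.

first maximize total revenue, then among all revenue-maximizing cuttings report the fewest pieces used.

Build r[k] bottom-up: r[k] = max over allowed piece i of (p[i] + r[k−i]).
r[1] = 5
r[2] = 11
r[3] = 16  (first piece 1, then r[2]=11)
r[4] = 25
r[5] = 33
r[6] = 38  (first piece 1, then r[5]=33)
r[7] = 51
r[8] = 56  (first piece 1, then r[7]=51)
r[9] = 62  (first piece 2, then r[7]=51)
r[10] = 67  (first piece 1, then r[9]=62)
r[11] = 76  (first piece 4, then r[7]=51)
r[12] = 84  (first piece 5, then r[7]=51)
Maximum revenue is $84.
Now minimize piece count subject to staying optimal: for each k, pieces[k] = 1 + min over i with p[i]+r[k−i]=r[k] of pieces[k−i].
pieces[9] = 2
pieces[10] = 3
pieces[11] = 2
pieces[12] = 2

2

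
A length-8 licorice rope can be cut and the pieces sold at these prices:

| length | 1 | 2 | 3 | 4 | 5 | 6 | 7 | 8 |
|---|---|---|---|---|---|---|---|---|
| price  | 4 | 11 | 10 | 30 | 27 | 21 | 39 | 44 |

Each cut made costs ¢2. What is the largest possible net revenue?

Let net[k] be the best obtainable value from length k. For each k, try every first piece i and keep the best of price[i] + net[k−i] minus the 2 cut fee when i<k.
net[1] = 4
net[2] = 11
net[3] = 13  (first piece 1, then net[2]=11)
net[4] = 30
net[5] = 32  (first piece 1, then net[4]=30)
net[6] = 39  (first piece 2, then net[4]=30)
net[7] = 41  (first piece 1, then net[6]=39)
net[8] = 58  (first piece 4, then net[4]=30)
One optimal plan: pieces 4 + 4 (1 cut) → ¢60 − ¢2 = ¢58.

58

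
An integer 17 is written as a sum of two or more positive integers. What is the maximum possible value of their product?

486

Let P[k] be the best product for length k (with at least one cut). For each first piece i, the rest contributes max(k−i, P[k−i]).
P[2] = 1×max(1,0) = 1×1 = 1
P[3] = 1×max(2,1) = 1×2 = 2
P[4] = 2×max(2,1) = 2×2 = 4
P[5] = 2×max(3,2) = 2×3 = 6
P[6] = 3×max(3,2) = 3×3 = 9
P[7] = 2×max(5,6) = 2×6 = 12
P[8] = 2×max(6,9) = 2×9 = 18
P[9] = 3×max(6,9) = 3×9 = 27
P[10] = 2×max(8,18) = 2×18 = 36
P[11] = 2×max(9,27) = 2×27 = 54
P[12] = 3×max(9,27) = 3×27 = 81
P[13] = 2×max(11,54) = 2×54 = 108
P[14] = 2×max(12,81) = 2×81 = 162
P[15] = 3×max(12,81) = 3×81 = 243
P[16] = 2×max(14,162) = 2×162 = 324
P[17] = 2×max(15,243) = 2×243 = 486
One optimal split: 3 + 3 + 3 + 3 + 3 + 2; product 3×3×3×3×3×2 = 486.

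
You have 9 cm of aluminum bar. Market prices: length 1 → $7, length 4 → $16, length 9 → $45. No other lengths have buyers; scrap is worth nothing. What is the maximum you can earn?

63

Build f[k] bottom-up: f[k] = max over allowed piece i of (p[i] + f[k−i]).
f[1] = 7
f[2] = 14  (first piece 1, then f[1]=7)
f[3] = 21  (first piece 1, then f[2]=14)
f[4] = max(7+21, 16+0) = 28
f[5] = max(7+28, 16+7) = 35
f[6] = max(7+35, 16+14) = 42
f[7] = max(7+42, 16+21) = 49
f[8] = max(7+49, 16+28) = 56
f[9] = max(7+56, 16+35, 45+0) = 63
One optimal cutting: 1 + 1 + 1 + 1 + 1 + 1 + 1 + 1 + 1 → $63.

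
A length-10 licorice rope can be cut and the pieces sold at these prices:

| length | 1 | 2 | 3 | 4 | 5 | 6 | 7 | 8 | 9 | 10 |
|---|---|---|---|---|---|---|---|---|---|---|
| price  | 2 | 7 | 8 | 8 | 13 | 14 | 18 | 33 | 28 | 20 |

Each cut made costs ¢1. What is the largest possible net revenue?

39

Let r[k] be the best obtainable value from length k. For each k, try every first piece i and keep the best of price[i] + r[k−i] minus the 1 cut fee when i<k.
r[1] = 2
r[2] = max(2+2-1, 7+0) = 7
r[3] = max(2+7-1, 7+2-1, 8+0) = 8
r[4] = max(2+8-1, 7+7-1, 8+2-1, 8+0) = 13
r[5] = max(2+13-1, 7+8-1, 8+7-1, 8+2-1, 13+0) = 14
r[6] = max(2+14-1, 7+13-1, 8+8-1, 8+7-1, 13+2-1, 14+0) = 19
r[7] = max(2+19-1, 7+14-1, 8+13-1, …, 14+2-1, 18+0) = 20
r[8] = max(2+20-1, 7+19-1, 8+14-1, …, 18+2-1, 33+0) = 33
r[9] = max(2+33-1, 7+20-1, 8+19-1, …, 33+2-1, 28+0) = 34
r[10] = max(2+34-1, 7+33-1, 8+20-1, …, 28+2-1, 20+0) = 39
One optimal plan: pieces 8 + 2 (1 cut) → ¢40 − ¢1 = ¢39.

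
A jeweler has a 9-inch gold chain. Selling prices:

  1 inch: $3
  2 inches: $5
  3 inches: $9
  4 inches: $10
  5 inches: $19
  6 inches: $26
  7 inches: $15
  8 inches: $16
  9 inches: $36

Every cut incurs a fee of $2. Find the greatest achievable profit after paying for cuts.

Consider every possible first cut. net[k] is the best of p[i]+net[k−i] over all sellable i≤k, charging 2 whenever i<k.
net[1] = 3
net[2] = 5
net[3] = 9
net[4] = 10  (first piece 1, then net[3]=9)
net[5] = 19
net[6] = 26
net[7] = 27  (first piece 1, then net[6]=26)
net[8] = 29  (first piece 2, then net[6]=26)
net[9] = 36
Best is to make no cuts and sell whole for $36.

36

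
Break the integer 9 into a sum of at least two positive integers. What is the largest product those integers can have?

27

Define P[k] = max over 1≤i<k of i · max(k−i, P[k−i]); the inner max lets the remainder stay uncut if that's better.
P[2] = 1*max(1,0) = 1*1 = 1
P[3] = 1*max(2,1) = 1*2 = 2
P[4] = 2*max(2,1) = 2*2 = 4
P[5] = 2*max(3,2) = 2*3 = 6
P[6] = 3*max(3,2) = 3*3 = 9
P[7] = 2*max(5,6) = 2*6 = 12
P[8] = 2*max(6,9) = 2*9 = 18
P[9] = 3*max(6,9) = 3*9 = 27
One optimal split: 3 + 3 + 3; product 3*3*3 = 27.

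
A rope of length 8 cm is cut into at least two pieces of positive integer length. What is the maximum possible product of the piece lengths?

Define prod[k] = max over 1≤i<k of i · max(k−i, prod[k−i]); the inner max lets the remainder stay uncut if that's better.
prod[2] = 1*max(1,0) = 1*1 = 1
prod[3] = max(1*2, 2*1) = 2
prod[4] = max(1*3, 2*2, 3*1) = 4
prod[5] = max(1*4, 2*3, 3*2, 4*1) = 6
prod[6] = max(1*6, 2*4, 3*3, 4*2, 5*1) = 9
prod[7] = max(1*9, 2*6, 3*4, 4*3, 5*2, 6*1) = 12
prod[8] = max(1*12, 2*9, 3*6, …, 6*2, 7*1) = 18
One optimal split: 3 + 3 + 2; product 3*3*2 = 18.

18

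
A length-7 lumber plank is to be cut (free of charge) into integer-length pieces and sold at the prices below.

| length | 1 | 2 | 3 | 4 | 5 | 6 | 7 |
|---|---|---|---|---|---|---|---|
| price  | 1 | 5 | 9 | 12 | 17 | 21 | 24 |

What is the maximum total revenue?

24

Build r[k] bottom-up: r[k] = max over allowed piece i of (p[i] + r[k−i]).
r[1] = 1
r[2] = 5
r[3] = 9
r[4] = 12
r[5] = 17
r[6] = 21
r[7] = 24
Best is to sell the whole 7-foot piece uncut for $24.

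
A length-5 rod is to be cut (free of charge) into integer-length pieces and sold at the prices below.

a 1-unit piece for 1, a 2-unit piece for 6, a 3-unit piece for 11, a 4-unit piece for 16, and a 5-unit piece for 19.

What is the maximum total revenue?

Consider every possible first cut. best[k] is the best of p[i]+best[k−i] over all sellable i≤k.
best[1] = 1
best[2] = max(1+1, 6+0) = 6
best[3] = max(1+6, 6+1, 11+0) = 11
best[4] = max(1+11, 6+6, 11+1, 16+0) = 16
best[5] = max(1+16, 6+11, 11+6, 16+1, 19+0) = 19
Best is to sell the whole 5-unit piece uncut for 19.

19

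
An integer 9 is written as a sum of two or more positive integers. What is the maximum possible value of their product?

Define m[k] = max over 1≤i<k of i · max(k−i, m[k−i]); the inner max lets the remainder stay uncut if that's better.
Small cases: m[2]=1, m[3]=2, m[4]=4.
m[5] = 2×max(3,2) = 2×3 = 6
m[6] = 3×max(3,2) = 3×3 = 9
m[7] = 2×max(5,6) = 2×6 = 12
m[8] = 2×max(6,9) = 2×9 = 18
m[9] = 3×max(6,9) = 3×9 = 27
One optimal split: 3 + 3 + 3; product 3×3×3 = 27.

27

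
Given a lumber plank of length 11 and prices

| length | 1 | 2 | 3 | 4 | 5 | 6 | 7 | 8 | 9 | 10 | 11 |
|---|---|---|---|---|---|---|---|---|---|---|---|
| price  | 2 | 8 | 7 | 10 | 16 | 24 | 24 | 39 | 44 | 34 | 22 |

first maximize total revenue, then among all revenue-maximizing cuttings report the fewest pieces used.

Consider every possible first cut. r[k] is the best of p[i]+r[k−i] over all sellable i≤k.
r[1] = 2
r[2] = 8
r[3] = 10  (first piece 1, then r[2]=8)
r[4] = 16  (first piece 2, then r[2]=8)
r[5] = 18  (first piece 1, then r[4]=16)
r[6] = 24  (first piece 2, then r[4]=16)
r[7] = 26  (first piece 1, then r[6]=24)
r[8] = 39
r[9] = 44
r[10] = 47  (first piece 2, then r[8]=39)
r[11] = 52  (first piece 2, then r[9]=44)
Maximum revenue is $52.
Now minimize piece count subject to staying optimal: for each k, pieces[k] = 1 + min over i with p[i]+r[k−i]=r[k] of pieces[k−i].
pieces[8] = 1
pieces[9] = 1
pieces[10] = 2
pieces[11] = 2

2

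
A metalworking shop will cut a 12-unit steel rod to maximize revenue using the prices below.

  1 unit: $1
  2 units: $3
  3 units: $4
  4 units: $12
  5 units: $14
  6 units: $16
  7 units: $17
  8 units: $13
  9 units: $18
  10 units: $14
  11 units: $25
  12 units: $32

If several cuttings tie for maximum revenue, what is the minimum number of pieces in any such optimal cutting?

Build r[k] bottom-up: r[k] = max over allowed piece i of (p[i] + r[k−i]).
r[1] = 1
r[2] = max(1+1, 3+0) = 3
r[3] = max(1+3, 3+1, 4+0) = 4
r[4] = max(1+4, 3+3, 4+1, 12+0) = 12
r[5] = max(1+12, 3+4, 4+3, 12+1, 14+0) = 14
r[6] = max(1+14, 3+12, 4+4, 12+3, 14+1, 16+0) = 16
r[7] = max(1+16, 3+14, 4+12, …, 16+1, 17+0) = 17
r[8] = max(1+17, 3+16, 4+14, …, 17+1, 13+0) = 24
r[9] = max(1+24, 3+17, 4+16, …, 13+1, 18+0) = 26
r[10] = max(1+26, 3+24, 4+17, …, 18+1, 14+0) = 28
r[11] = max(1+28, 3+26, 4+24, …, 14+1, 25+0) = 30
r[12] = max(1+30, 3+28, 4+26, …, 25+1, 32+0) = 36
Maximum revenue is $36.
Now minimize piece count subject to staying optimal: for each k, pieces[k] = 1 + min over i with p[i]+r[k−i]=r[k] of pieces[k−i].
pieces[9] = 2
pieces[10] = 2
pieces[11] = 2
pieces[12] = 3

3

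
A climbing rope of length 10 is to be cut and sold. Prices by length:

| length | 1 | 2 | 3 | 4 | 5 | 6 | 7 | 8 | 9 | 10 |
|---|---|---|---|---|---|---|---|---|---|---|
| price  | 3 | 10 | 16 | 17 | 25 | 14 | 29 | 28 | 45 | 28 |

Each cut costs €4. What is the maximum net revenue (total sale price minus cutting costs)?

Build r[k] bottom-up: r[k] = max over allowed piece i of (p[i] + r[k−i]) − 4 per cut.
r[1] = 3
r[2] = 10
r[3] = 16
r[4] = 17
r[5] = 25
r[6] = 28  (first piece 3, then r[3]=16)
r[7] = 31  (first piece 2, then r[5]=25)
r[8] = 37  (first piece 3, then r[5]=25)
r[9] = 45
r[10] = 46  (first piece 5, then r[5]=25)
One optimal plan: pieces 5 + 5 (1 cut) → €50 − €4 = €46.

46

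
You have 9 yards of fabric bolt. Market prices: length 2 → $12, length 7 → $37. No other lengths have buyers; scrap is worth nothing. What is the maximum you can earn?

49

Consider every possible first cut. best[k] is the best of p[i]+best[k−i] over all sellable i≤k.
best[1] = 0
best[2] = 12
best[3] = 12
best[4] = 24  (first piece 2, then best[2]=12)
best[5] = 24
best[6] = 36  (first piece 2, then best[4]=24)
best[7] = 37
best[8] = 48  (first piece 2, then best[6]=36)
best[9] = 49  (first piece 2, then best[7]=37)
One optimal cutting: 7 + 2 → $49.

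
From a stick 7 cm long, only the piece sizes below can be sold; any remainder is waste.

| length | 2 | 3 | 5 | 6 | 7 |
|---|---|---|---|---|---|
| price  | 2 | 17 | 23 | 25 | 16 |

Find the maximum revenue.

Build r[k] bottom-up: r[k] = max over allowed piece i of (p[i] + r[k−i]).
r[1] = 0
r[2] = 2
r[3] = 17
r[4] = 17
r[5] = 23
r[6] = 34  (first piece 3, then r[3]=17)
r[7] = 34
One optimal cutting: pieces 3 + 3 with 1 cm of scrap → €34.

34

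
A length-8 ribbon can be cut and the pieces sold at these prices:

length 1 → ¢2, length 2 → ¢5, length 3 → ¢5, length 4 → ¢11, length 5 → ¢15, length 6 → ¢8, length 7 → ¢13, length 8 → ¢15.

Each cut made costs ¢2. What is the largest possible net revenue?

20

Build net[k] bottom-up: net[k] = max over allowed piece i of (p[i] + net[k−i]) − 2 per cut.
net[1] = 2
net[2] = max(2+2-2, 5+0) = 5
net[3] = max(2+5-2, 5+2-2, 5+0) = 5
net[4] = max(2+5-2, 5+5-2, 5+2-2, 11+0) = 11
net[5] = max(2+11-2, 5+5-2, 5+5-2, 11+2-2, 15+0) = 15
net[6] = max(2+15-2, 5+11-2, 5+5-2, 11+5-2, 15+2-2, 8+0) = 15
net[7] = max(2+15-2, 5+15-2, 5+11-2, …, 8+2-2, 13+0) = 18
net[8] = max(2+18-2, 5+15-2, 5+15-2, …, 13+2-2, 15+0) = 20
One optimal plan: pieces 4 + 4 (1 cut) → ¢22 − ¢2 = ¢20.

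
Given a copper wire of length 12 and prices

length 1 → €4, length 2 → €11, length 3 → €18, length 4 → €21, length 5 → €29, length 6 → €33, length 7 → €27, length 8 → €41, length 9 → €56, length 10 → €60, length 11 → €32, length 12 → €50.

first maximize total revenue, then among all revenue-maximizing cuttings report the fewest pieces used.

2

Let r[k] be the best obtainable value from length k. For each k, try every first piece i and keep the best of price[i] + r[k−i].
r[1] = 4
r[2] = max(4+4, 11+0) = 11
r[3] = max(4+11, 11+4, 18+0) = 18
r[4] = max(4+18, 11+11, 18+4, 21+0) = 22
r[5] = max(4+22, 11+18, 18+11, 21+4, 29+0) = 29
r[6] = max(4+29, 11+22, 18+18, 21+11, 29+4, 33+0) = 36
r[7] = max(4+36, 11+29, 18+22, …, 33+4, 27+0) = 40
r[8] = max(4+40, 11+36, 18+29, …, 27+4, 41+0) = 47
r[9] = max(4+47, 11+40, 18+36, …, 41+4, 56+0) = 56
r[10] = max(4+56, 11+47, 18+40, …, 56+4, 60+0) = 60
r[11] = max(4+60, 11+56, 18+47, …, 60+4, 32+0) = 67
r[12] = max(4+67, 11+60, 18+56, …, 32+4, 50+0) = 74
Maximum revenue is €74.
Now minimize piece count subject to staying optimal: for each k, pieces[k] = 1 + min over i with p[i]+r[k−i]=r[k] of pieces[k−i].
pieces[9] = 1
pieces[10] = 1
pieces[11] = 2
pieces[12] = 2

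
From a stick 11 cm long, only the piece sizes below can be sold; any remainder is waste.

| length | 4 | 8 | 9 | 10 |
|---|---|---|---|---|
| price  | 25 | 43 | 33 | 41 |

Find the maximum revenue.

Consider every possible first cut. f[k] is the best of p[i]+f[k−i] over all sellable i≤k.
f[1] = 0
f[2] = 0
f[3] = 0
f[4] = 25
f[5] = 25
f[6] = 25
f[7] = 25
f[8] = max(25+25, 43+0) = 50
f[9] = max(25+25, 43+0, 33+0) = 50
f[10] = max(25+25, 43+0, 33+0, 41+0) = 50
f[11] = max(25+25, 43+0, 33+0, 41+0) = 50
One optimal cutting: pieces 4 + 4 with 3 cm of scrap → 50.

50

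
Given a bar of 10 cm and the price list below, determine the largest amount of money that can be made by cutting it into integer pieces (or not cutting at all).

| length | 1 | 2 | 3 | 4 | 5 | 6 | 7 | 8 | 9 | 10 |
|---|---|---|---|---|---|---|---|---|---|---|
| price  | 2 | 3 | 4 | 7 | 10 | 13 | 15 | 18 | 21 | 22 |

23

Build r[k] bottom-up: r[k] = max over allowed piece i of (p[i] + r[k−i]).
r[1] = 2
r[2] = max(2+2, 3+0) = 4
r[3] = max(2+4, 3+2, 4+0) = 6
r[4] = max(2+6, 3+4, 4+2, 7+0) = 8
r[5] = max(2+8, 3+6, 4+4, 7+2, 10+0) = 10
r[6] = max(2+10, 3+8, 4+6, 7+4, 10+2, 13+0) = 13
r[7] = max(2+13, 3+10, 4+8, …, 13+2, 15+0) = 15
r[8] = max(2+15, 3+13, 4+10, …, 15+2, 18+0) = 18
r[9] = max(2+18, 3+15, 4+13, …, 18+2, 21+0) = 21
r[10] = max(2+21, 3+18, 4+15, …, 21+2, 22+0) = 23
One optimal cutting: 9 + 1 → 21 + 2 = 23.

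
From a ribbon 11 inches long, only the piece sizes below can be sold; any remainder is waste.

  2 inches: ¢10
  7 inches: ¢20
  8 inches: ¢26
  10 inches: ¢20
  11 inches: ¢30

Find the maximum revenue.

Consider every possible first cut. best[k] is the best of p[i]+best[k−i] over all sellable i≤k.
best[1] = 0
best[2] = 10
best[3] = 10
best[4] = 20  (first piece 2, then best[2]=10)
best[5] = 20
best[6] = 30  (first piece 2, then best[4]=20)
best[7] = 30
best[8] = 40  (first piece 2, then best[6]=30)
best[9] = 40
best[10] = 50  (first piece 2, then best[8]=40)
best[11] = 50
One optimal cutting: pieces 2 + 2 + 2 + 2 + 2 with 1 inch of scrap → ¢50.

50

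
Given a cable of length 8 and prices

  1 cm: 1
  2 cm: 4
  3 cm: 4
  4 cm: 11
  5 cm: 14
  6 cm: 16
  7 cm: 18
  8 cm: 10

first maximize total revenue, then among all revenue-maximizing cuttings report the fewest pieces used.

Let r[k] be the best obtainable value from length k. For each k, try every first piece i and keep the best of price[i] + r[k−i].
r[1] = 1
r[2] = 4
r[3] = 5  (first piece 1, then r[2]=4)
r[4] = 11
r[5] = 14
r[6] = 16
r[7] = 18  (first piece 2, then r[5]=14)
r[8] = 22  (first piece 4, then r[4]=11)
Maximum revenue is 22.
Now minimize piece count subject to staying optimal: for each k, pieces[k] = 1 + min over i with p[i]+r[k−i]=r[k] of pieces[k−i].
pieces[5] = 1
pieces[6] = 1
pieces[7] = 1
pieces[8] = 2

2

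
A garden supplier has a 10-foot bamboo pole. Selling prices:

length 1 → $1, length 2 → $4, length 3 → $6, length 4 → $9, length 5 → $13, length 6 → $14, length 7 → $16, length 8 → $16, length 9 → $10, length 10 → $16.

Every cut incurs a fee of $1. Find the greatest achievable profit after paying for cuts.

Consider every possible first cut. net[k] is the best of p[i]+net[k−i] over all sellable i≤k, charging 1 whenever i<k.
net[1] = 1
net[2] = max(1+1-1, 4+0) = 4
net[3] = max(1+4-1, 4+1-1, 6+0) = 6
net[4] = max(1+6-1, 4+4-1, 6+1-1, 9+0) = 9
net[5] = max(1+9-1, 4+6-1, 6+4-1, 9+1-1, 13+0) = 13
net[6] = max(1+13-1, 4+9-1, 6+6-1, 9+4-1, 13+1-1, 14+0) = 14
net[7] = max(1+14-1, 4+13-1, 6+9-1, …, 14+1-1, 16+0) = 16
net[8] = max(1+16-1, 4+14-1, 6+13-1, …, 16+1-1, 16+0) = 18
net[9] = max(1+18-1, 4+16-1, 6+14-1, …, 16+1-1, 10+0) = 21
net[10] = max(1+21-1, 4+18-1, 6+16-1, …, 10+1-1, 16+0) = 25
One optimal plan: pieces 5 + 5 (1 cut) → $26 − $1 = $25.

25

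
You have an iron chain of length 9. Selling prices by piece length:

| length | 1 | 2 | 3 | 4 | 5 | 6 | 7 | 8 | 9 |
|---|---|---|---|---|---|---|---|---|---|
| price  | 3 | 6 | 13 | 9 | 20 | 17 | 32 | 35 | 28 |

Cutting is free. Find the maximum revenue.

39

Let best[k] be the best obtainable value from length k. For each k, try every first piece i and keep the best of price[i] + best[k−i].
best[1] = 3
best[2] = max(3+3, 6+0) = 6
best[3] = max(3+6, 6+3, 13+0) = 13
best[4] = max(3+13, 6+6, 13+3, 9+0) = 16
best[5] = max(3+16, 6+13, 13+6, 9+3, 20+0) = 20
best[6] = max(3+20, 6+16, 13+13, 9+6, 20+3, 17+0) = 26
best[7] = max(3+26, 6+20, 13+16, …, 17+3, 32+0) = 32
best[8] = max(3+32, 6+26, 13+20, …, 32+3, 35+0) = 35
best[9] = max(3+35, 6+32, 13+26, …, 35+3, 28+0) = 39
One optimal cutting: 3 + 3 + 3 → $13 + $13 + $13 = $39.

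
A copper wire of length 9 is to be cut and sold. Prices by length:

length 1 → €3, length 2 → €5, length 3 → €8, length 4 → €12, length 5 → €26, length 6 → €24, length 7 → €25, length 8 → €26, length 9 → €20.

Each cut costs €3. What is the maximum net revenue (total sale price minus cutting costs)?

35

Build net[k] bottom-up: net[k] = max over allowed piece i of (p[i] + net[k−i]) − 3 per cut.
net[1] = 3
net[2] = 5
net[3] = 8
net[4] = 12
net[5] = 26
net[6] = 26  (first piece 1, then net[5]=26)
net[7] = 28  (first piece 2, then net[5]=26)
net[8] = 31  (first piece 3, then net[5]=26)
net[9] = 35  (first piece 4, then net[5]=26)
One optimal plan: pieces 5 + 4 (1 cut) → €38 − €3 = €35.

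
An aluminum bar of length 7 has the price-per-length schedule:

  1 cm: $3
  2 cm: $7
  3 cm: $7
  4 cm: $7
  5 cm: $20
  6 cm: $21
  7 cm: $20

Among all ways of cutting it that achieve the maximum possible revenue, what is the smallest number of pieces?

2

Consider every possible first cut. r[k] is the best of p[i]+r[k−i] over all sellable i≤k.
r[1] = 3
r[2] = max(3+3, 7+0) = 7
r[3] = max(3+7, 7+3, 7+0) = 10
r[4] = max(3+10, 7+7, 7+3, 7+0) = 14
r[5] = max(3+14, 7+10, 7+7, 7+3, 20+0) = 20
r[6] = max(3+20, 7+14, 7+10, 7+7, 20+3, 21+0) = 23
r[7] = max(3+23, 7+20, 7+14, …, 21+3, 20+0) = 27
Maximum revenue is $27.
Now minimize piece count subject to staying optimal: for each k, pieces[k] = 1 + min over i with p[i]+r[k−i]=r[k] of pieces[k−i].
pieces[4] = 2
pieces[5] = 1
pieces[6] = 2
pieces[7] = 2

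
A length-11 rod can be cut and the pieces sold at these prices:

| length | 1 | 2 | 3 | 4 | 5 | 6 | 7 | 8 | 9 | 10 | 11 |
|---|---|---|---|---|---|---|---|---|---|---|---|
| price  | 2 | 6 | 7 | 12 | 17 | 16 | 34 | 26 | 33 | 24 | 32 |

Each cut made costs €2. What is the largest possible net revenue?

44

Let net[k] be the best obtainable value from length k. For each k, try every first piece i and keep the best of price[i] + net[k−i] minus the 2 cut fee when i<k.
net[1] = 2
net[2] = max(2+2-2, 6+0) = 6
net[3] = max(2+6-2, 6+2-2, 7+0) = 7
net[4] = max(2+7-2, 6+6-2, 7+2-2, 12+0) = 12
net[5] = max(2+12-2, 6+7-2, 7+6-2, 12+2-2, 17+0) = 17
net[6] = max(2+17-2, 6+12-2, 7+7-2, 12+6-2, 17+2-2, 16+0) = 17
net[7] = max(2+17-2, 6+17-2, 7+12-2, …, 16+2-2, 34+0) = 34
net[8] = max(2+34-2, 6+17-2, 7+17-2, …, 34+2-2, 26+0) = 34
net[9] = max(2+34-2, 6+34-2, 7+17-2, …, 26+2-2, 33+0) = 38
net[10] = max(2+38-2, 6+34-2, 7+34-2, …, 33+2-2, 24+0) = 39
net[11] = max(2+39-2, 6+38-2, 7+34-2, …, 24+2-2, 32+0) = 44
One optimal plan: pieces 7 + 4 (1 cut) → €46 − €2 = €44.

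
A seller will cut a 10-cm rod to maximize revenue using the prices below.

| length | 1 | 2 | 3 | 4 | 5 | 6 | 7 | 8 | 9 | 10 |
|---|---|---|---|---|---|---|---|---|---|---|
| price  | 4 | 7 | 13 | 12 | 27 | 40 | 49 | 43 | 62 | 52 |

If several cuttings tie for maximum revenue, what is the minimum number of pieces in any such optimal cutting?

2

Let r[k] be the best obtainable value from length k. For each k, try every first piece i and keep the best of price[i] + r[k−i].
r[1] = 4
r[2] = 8  (first piece 1, then r[1]=4)
r[3] = 13
r[4] = 17  (first piece 1, then r[3]=13)
r[5] = 27
r[6] = 40
r[7] = 49
r[8] = 53  (first piece 1, then r[7]=49)
r[9] = 62
r[10] = 66  (first piece 1, then r[9]=62)
Maximum revenue is 66.
Now minimize piece count subject to staying optimal: for each k, pieces[k] = 1 + min over i with p[i]+r[k−i]=r[k] of pieces[k−i].
pieces[7] = 1
pieces[8] = 2
pieces[9] = 1
pieces[10] = 2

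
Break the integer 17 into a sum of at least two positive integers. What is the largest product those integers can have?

Define g[k] = max over 1≤i<k of i · max(k−i, g[k−i]); the inner max lets the remainder stay uncut if that's better.
Small cases: g[2]=1, g[3]=2, g[4]=4, g[5]=6, g[6]=9, g[7]=12, g[8]=18, g[9]=27, g[10]=36.
g[11] = 2*max(9,27) = 2*27 = 54
g[12] = 3*max(9,27) = 3*27 = 81
g[13] = 2*max(11,54) = 2*54 = 108
g[14] = 2*max(12,81) = 2*81 = 162
g[15] = 3*max(12,81) = 3*81 = 243
g[16] = 2*max(14,162) = 2*162 = 324
g[17] = 2*max(15,243) = 2*243 = 486
One optimal split: 3 + 3 + 3 + 3 + 3 + 2; product 3*3*3*3*3*2 = 486.

486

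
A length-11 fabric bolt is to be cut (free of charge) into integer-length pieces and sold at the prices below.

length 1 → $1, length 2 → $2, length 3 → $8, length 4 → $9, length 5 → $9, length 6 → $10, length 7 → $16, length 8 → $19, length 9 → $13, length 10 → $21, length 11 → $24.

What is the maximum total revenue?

Let R[k] be the best obtainable value from length k. For each k, try every first piece i and keep the best of price[i] + R[k−i].
R[1] = 1
R[2] = 2  (first piece 1, then R[1]=1)
R[3] = 8
R[4] = 9  (first piece 1, then R[3]=8)
R[5] = 10  (first piece 1, then R[4]=9)
R[6] = 16  (first piece 3, then R[3]=8)
R[7] = 17  (first piece 1, then R[6]=16)
R[8] = 19
R[9] = 24  (first piece 3, then R[6]=16)
R[10] = 25  (first piece 1, then R[9]=24)
R[11] = 27  (first piece 3, then R[8]=19)
One optimal cutting: 8 + 3 → $19 + $8 = $27.

27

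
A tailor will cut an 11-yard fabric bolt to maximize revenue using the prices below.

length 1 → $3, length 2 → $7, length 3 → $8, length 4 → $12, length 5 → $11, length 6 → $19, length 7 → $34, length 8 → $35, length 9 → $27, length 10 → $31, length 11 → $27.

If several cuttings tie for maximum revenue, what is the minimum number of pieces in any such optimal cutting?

Let r[k] be the best obtainable value from length k. For each k, try every first piece i and keep the best of price[i] + r[k−i].
r[1] = 3
r[2] = max(3+3, 7+0) = 7
r[3] = max(3+7, 7+3, 8+0) = 10
r[4] = max(3+10, 7+7, 8+3, 12+0) = 14
r[5] = max(3+14, 7+10, 8+7, 12+3, 11+0) = 17
r[6] = max(3+17, 7+14, 8+10, 12+7, 11+3, 19+0) = 21
r[7] = max(3+21, 7+17, 8+14, …, 19+3, 34+0) = 34
r[8] = max(3+34, 7+21, 8+17, …, 34+3, 35+0) = 37
r[9] = max(3+37, 7+34, 8+21, …, 35+3, 27+0) = 41
r[10] = max(3+41, 7+37, 8+34, …, 27+3, 31+0) = 44
r[11] = max(3+44, 7+41, 8+37, …, 31+3, 27+0) = 48
Maximum revenue is $48.
Now minimize piece count subject to staying optimal: for each k, pieces[k] = 1 + min over i with p[i]+r[k−i]=r[k] of pieces[k−i].
pieces[8] = 2
pieces[9] = 2
pieces[10] = 3
pieces[11] = 3

3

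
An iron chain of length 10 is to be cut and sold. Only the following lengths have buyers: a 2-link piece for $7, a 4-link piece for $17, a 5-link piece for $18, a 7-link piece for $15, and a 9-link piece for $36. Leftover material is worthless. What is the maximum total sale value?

41

Consider every possible first cut. r[k] is the best of p[i]+r[k−i] over all sellable i≤k.
r[1] = 0
r[2] = 7
r[3] = 7
r[4] = max(7+7, 17+0) = 17
r[5] = max(7+7, 17+0, 18+0) = 18
r[6] = max(7+17, 17+7, 18+0) = 24
r[7] = max(7+18, 17+7, 18+7, 15+0) = 25
r[8] = max(7+24, 17+17, 18+7, 15+0) = 34
r[9] = max(7+25, 17+18, 18+17, 15+7, 36+0) = 36
r[10] = max(7+34, 17+24, 18+18, 15+7, 36+0) = 41
One optimal cutting: 4 + 4 + 2 → $41.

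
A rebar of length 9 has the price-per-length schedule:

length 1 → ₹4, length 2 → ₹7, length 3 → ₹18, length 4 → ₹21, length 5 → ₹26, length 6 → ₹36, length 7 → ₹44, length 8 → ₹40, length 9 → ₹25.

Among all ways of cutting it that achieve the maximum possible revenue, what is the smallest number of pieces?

2

Consider every possible first cut. r[k] is the best of p[i]+r[k−i] over all sellable i≤k.
r[1] = 4
r[2] = max(4+4, 7+0) = 8
r[3] = max(4+8, 7+4, 18+0) = 18
r[4] = max(4+18, 7+8, 18+4, 21+0) = 22
r[5] = max(4+22, 7+18, 18+8, 21+4, 26+0) = 26
r[6] = max(4+26, 7+22, 18+18, 21+8, 26+4, 36+0) = 36
r[7] = max(4+36, 7+26, 18+22, …, 36+4, 44+0) = 44
r[8] = max(4+44, 7+36, 18+26, …, 44+4, 40+0) = 48
r[9] = max(4+48, 7+44, 18+36, …, 40+4, 25+0) = 54
Maximum revenue is ₹54.
Now minimize piece count subject to staying optimal: for each k, pieces[k] = 1 + min over i with p[i]+r[k−i]=r[k] of pieces[k−i].
pieces[6] = 1
pieces[7] = 1
pieces[8] = 2
pieces[9] = 2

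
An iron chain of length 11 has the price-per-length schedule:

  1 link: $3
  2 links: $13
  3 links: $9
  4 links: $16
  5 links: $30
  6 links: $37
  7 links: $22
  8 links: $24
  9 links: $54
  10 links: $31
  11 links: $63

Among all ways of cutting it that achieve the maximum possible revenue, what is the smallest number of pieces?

4

Build r[k] bottom-up: r[k] = max over allowed piece i of (p[i] + r[k−i]).
r[1] = 3
r[2] = 13
r[3] = 16  (first piece 1, then r[2]=13)
r[4] = 26  (first piece 2, then r[2]=13)
r[5] = 30
r[6] = 39  (first piece 2, then r[4]=26)
r[7] = 43  (first piece 2, then r[5]=30)
r[8] = 52  (first piece 2, then r[6]=39)
r[9] = 56  (first piece 2, then r[7]=43)
r[10] = 65  (first piece 2, then r[8]=52)
r[11] = 69  (first piece 2, then r[9]=56)
Maximum revenue is $69.
Now minimize piece count subject to staying optimal: for each k, pieces[k] = 1 + min over i with p[i]+r[k−i]=r[k] of pieces[k−i].
pieces[8] = 4
pieces[9] = 3
pieces[10] = 5
pieces[11] = 4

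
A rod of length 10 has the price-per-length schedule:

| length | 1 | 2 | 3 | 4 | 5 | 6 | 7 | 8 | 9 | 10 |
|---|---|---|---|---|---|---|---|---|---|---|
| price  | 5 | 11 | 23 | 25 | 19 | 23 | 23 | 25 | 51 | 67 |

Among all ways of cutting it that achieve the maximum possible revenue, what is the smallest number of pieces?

4

Build r[k] bottom-up: r[k] = max over allowed piece i of (p[i] + r[k−i]).
r[1] = 5
r[2] = 11
r[3] = 23
r[4] = 28  (first piece 1, then r[3]=23)
r[5] = 34  (first piece 2, then r[3]=23)
r[6] = 46  (first piece 3, then r[3]=23)
r[7] = 51  (first piece 1, then r[6]=46)
r[8] = 57  (first piece 2, then r[6]=46)
r[9] = 69  (first piece 3, then r[6]=46)
r[10] = 74  (first piece 1, then r[9]=69)
Maximum revenue is 74.
Now minimize piece count subject to staying optimal: for each k, pieces[k] = 1 + min over i with p[i]+r[k−i]=r[k] of pieces[k−i].
pieces[7] = 3
pieces[8] = 3
pieces[9] = 3
pieces[10] = 4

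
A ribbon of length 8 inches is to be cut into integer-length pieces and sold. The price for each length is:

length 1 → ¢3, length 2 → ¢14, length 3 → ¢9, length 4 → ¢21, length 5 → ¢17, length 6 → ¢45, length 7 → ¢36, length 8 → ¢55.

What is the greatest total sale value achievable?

59

Let r[k] be the best obtainable value from length k. For each k, try every first piece i and keep the best of price[i] + r[k−i].
r[1] = 3
r[2] = max(3+3, 14+0) = 14
r[3] = max(3+14, 14+3, 9+0) = 17
r[4] = max(3+17, 14+14, 9+3, 21+0) = 28
r[5] = max(3+28, 14+17, 9+14, 21+3, 17+0) = 31
r[6] = max(3+31, 14+28, 9+17, 21+14, 17+3, 45+0) = 45
r[7] = max(3+45, 14+31, 9+28, …, 45+3, 36+0) = 48
r[8] = max(3+48, 14+45, 9+31, …, 36+3, 55+0) = 59
One optimal cutting: 6 + 2 → ¢45 + ¢14 = ¢59.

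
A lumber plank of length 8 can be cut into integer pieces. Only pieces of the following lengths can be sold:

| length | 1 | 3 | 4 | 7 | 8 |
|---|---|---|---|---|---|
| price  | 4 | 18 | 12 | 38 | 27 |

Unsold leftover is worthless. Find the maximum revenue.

44

Let f[k] be the best obtainable value from length k. For each k, try every first piece i and keep the best of price[i] + f[k−i].
f[1] = 4
f[2] = 8  (first piece 1, then f[1]=4)
f[3] = 18
f[4] = 22  (first piece 1, then f[3]=18)
f[5] = 26  (first piece 1, then f[4]=22)
f[6] = 36  (first piece 3, then f[3]=18)
f[7] = 40  (first piece 1, then f[6]=36)
f[8] = 44  (first piece 1, then f[7]=40)
One optimal cutting: 3 + 3 + 1 + 1 → $44.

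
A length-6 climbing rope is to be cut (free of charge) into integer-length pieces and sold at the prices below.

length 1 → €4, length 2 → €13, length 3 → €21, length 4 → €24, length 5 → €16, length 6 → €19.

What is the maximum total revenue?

42

Let v[k] be the best obtainable value from length k. For each k, try every first piece i and keep the best of price[i] + v[k−i].
v[1] = 4
v[2] = 13
v[3] = 21
v[4] = 26  (first piece 2, then v[2]=13)
v[5] = 34  (first piece 2, then v[3]=21)
v[6] = 42  (first piece 3, then v[3]=21)
One optimal cutting: 3 + 3 → €21 + €21 = €42.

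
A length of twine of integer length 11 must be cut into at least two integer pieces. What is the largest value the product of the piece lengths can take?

Define P[k] = max over 1≤i<k of i · max(k−i, P[k−i]); the inner max lets the remainder stay uncut if that's better.
Small cases: P[2]=1, P[3]=2.
P[4] = 2*max(2,1) = 2*2 = 4
P[5] = 2*max(3,2) = 2*3 = 6
P[6] = 3*max(3,2) = 3*3 = 9
P[7] = 2*max(5,6) = 2*6 = 12
P[8] = 2*max(6,9) = 2*9 = 18
P[9] = 3*max(6,9) = 3*9 = 27
P[10] = 2*max(8,18) = 2*18 = 36
P[11] = 2*max(9,27) = 2*27 = 54
One optimal split: 3 + 3 + 3 + 2; product 3*3*3*2 = 54.

54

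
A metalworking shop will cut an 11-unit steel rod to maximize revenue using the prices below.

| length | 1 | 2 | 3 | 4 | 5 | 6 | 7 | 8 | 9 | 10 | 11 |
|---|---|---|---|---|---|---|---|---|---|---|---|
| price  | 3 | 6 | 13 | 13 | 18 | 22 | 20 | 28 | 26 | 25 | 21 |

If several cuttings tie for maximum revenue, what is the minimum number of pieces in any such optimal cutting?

Consider every possible first cut. r[k] is the best of p[i]+r[k−i] over all sellable i≤k.
r[1] = 3
r[2] = 6  (first piece 1, then r[1]=3)
r[3] = 13
r[4] = 16  (first piece 1, then r[3]=13)
r[5] = 19  (first piece 1, then r[4]=16)
r[6] = 26  (first piece 3, then r[3]=13)
r[7] = 29  (first piece 1, then r[6]=26)
r[8] = 32  (first piece 1, then r[7]=29)
r[9] = 39  (first piece 3, then r[6]=26)
r[10] = 42  (first piece 1, then r[9]=39)
r[11] = 45  (first piece 1, then r[10]=42)
Maximum revenue is $45.
Now minimize piece count subject to staying optimal: for each k, pieces[k] = 1 + min over i with p[i]+r[k−i]=r[k] of pieces[k−i].
pieces[8] = 3
pieces[9] = 3
pieces[10] = 4
pieces[11] = 4

4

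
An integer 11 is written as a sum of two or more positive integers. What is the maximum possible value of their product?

54

Define prod[k] = max over 1≤i<k of i · max(k−i, prod[k−i]); the inner max lets the remainder stay uncut if that's better.
prod[2] = 1·max(1,0) = 1·1 = 1
prod[3] = max(1·2, 2·1) = 2
prod[4] = max(1·3, 2·2, 3·1) = 4
prod[5] = max(1·4, 2·3, 3·2, 4·1) = 6
prod[6] = max(1·6, 2·4, 3·3, 4·2, 5·1) = 9
prod[7] = max(1·9, 2·6, 3·4, 4·3, 5·2, 6·1) = 12
prod[8] = max(1·12, 2·9, 3·6, …, 6·2, 7·1) = 18
prod[9] = max(1·18, 2·12, 3·9, …, 7·2, 8·1) = 27
prod[10] = max(1·27, 2·18, 3·12, …, 8·2, 9·1) = 36
prod[11] = max(1·36, 2·27, 3·18, …, 9·2, 10·1) = 54
One optimal split: 3 + 3 + 3 + 2; product 3·3·3·2 = 54.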